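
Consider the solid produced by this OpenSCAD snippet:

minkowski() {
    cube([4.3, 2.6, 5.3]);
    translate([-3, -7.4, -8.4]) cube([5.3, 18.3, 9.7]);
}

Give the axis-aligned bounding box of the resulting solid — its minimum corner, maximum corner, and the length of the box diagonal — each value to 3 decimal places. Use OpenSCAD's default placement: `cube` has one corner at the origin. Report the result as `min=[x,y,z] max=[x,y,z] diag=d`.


A = translate([-3, -7.4, -8.4]) cube([5.3, 18.3, 9.7]) → bbox [-3,-7.4,-8.4] .. [2.3,10.9,1.3]
B = cube([4.3, 2.6, 5.3]) → bbox [0,0,0] .. [4.3,2.6,5.3]
lo = A.lo+B.lo = [-3+0, -7.4+0, -8.4+0] = [-3.000,-7.400,-8.400]
hi = A.hi+B.hi = [2.3+4.3, 10.9+2.6, 1.3+5.3] = [6.600,13.500,6.600]
diag = √(9.6²+20.9²+15²) = √753.97 = 27.459

min=[-3.000,-7.400,-8.400] max=[6.600,13.500,6.600] diag=27.459


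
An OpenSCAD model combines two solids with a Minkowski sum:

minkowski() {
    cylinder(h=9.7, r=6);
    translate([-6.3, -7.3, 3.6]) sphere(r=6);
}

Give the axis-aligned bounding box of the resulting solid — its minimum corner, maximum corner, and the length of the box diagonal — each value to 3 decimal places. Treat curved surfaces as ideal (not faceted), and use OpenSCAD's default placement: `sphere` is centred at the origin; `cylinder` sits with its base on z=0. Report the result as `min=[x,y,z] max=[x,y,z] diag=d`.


A = translate([-6.3, -7.3, 3.6]) sphere(r=6) → bbox [-12.3,-13.3,-2.4] .. [-0.3,-1.3,9.6]
B = cylinder(h=9.7, r=6) → bbox [-6,-6,0] .. [6,6,9.7]
lo = A.lo+B.lo = [-12.3-6, -13.3-6, -2.4+0] = [-18.300,-19.300,-2.400]
hi = A.hi+B.hi = [-0.3+6, -1.3+6, 9.6+9.7] = [5.700,4.700,19.300]
diag = √(24²+24²+21.7²) = √1622.89 = 40.285

min=[-18.300,-19.300,-2.400] max=[5.700,4.700,19.300] diag=40.285


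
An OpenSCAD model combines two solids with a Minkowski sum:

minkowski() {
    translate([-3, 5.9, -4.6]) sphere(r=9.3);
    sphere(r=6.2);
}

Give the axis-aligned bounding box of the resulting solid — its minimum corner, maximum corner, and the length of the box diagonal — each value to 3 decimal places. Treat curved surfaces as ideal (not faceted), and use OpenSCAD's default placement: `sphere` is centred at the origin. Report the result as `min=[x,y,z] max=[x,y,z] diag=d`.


A = translate([-3, 5.9, -4.6]) sphere(r=9.3) → bbox [-12.3,-3.4,-13.9] .. [6.3,15.2,4.7]
B = sphere(r=6.2) → bbox [-6.2,-6.2,-6.2] .. [6.2,6.2,6.2]
lo = A.lo+B.lo = [-12.3-6.2, -3.4-6.2, -13.9-6.2] = [-18.500,-9.600,-20.100]
hi = A.hi+B.hi = [6.3+6.2, 15.2+6.2, 4.7+6.2] = [12.500,21.400,10.900]
diag = √(31²+31²+31²) = √2883 = 53.694

min=[-18.500,-9.600,-20.100] max=[12.500,21.400,10.900] diag=53.694


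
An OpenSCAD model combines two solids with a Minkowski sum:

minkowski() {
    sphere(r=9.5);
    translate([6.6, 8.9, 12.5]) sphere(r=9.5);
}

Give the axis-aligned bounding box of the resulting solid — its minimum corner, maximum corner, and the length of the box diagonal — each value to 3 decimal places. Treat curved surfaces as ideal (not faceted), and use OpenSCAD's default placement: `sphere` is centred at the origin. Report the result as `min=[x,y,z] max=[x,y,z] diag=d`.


A = translate([6.6, 8.9, 12.5]) sphere(r=9.5) → bbox [-2.9,-0.6,3] .. [16.1,18.4,22]
B = sphere(r=9.5) → bbox [-9.5,-9.5,-9.5] .. [9.5,9.5,9.5]
lo = A.lo+B.lo = [-2.9-9.5, -0.6-9.5, 3-9.5] = [-12.400,-10.100,-6.500]
hi = A.hi+B.hi = [16.1+9.5, 18.4+9.5, 22+9.5] = [25.600,27.900,31.500]
diag = √(38²+38²+38²) = √4332 = 65.818

min=[-12.400,-10.100,-6.500] max=[25.600,27.900,31.500] diag=65.818


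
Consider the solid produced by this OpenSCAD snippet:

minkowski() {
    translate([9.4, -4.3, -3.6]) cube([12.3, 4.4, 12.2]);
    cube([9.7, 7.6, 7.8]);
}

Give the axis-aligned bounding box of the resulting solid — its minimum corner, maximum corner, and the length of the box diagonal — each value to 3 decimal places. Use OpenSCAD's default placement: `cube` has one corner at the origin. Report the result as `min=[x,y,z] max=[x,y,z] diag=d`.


A = translate([9.4, -4.3, -3.6]) cube([12.3, 4.4, 12.2]) → bbox [9.4,-4.3,-3.6] .. [21.7,0.1,8.6]
B = cube([9.7, 7.6, 7.8]) → bbox [0,0,0] .. [9.7,7.6,7.8]
lo = A.lo+B.lo = [9.4+0, -4.3+0, -3.6+0] = [9.400,-4.300,-3.600]
hi = A.hi+B.hi = [21.7+9.7, 0.1+7.6, 8.6+7.8] = [31.400,7.700,16.400]
diag = √(22²+12²+20²) = √1028 = 32.062

min=[9.400,-4.300,-3.600] max=[31.400,7.700,16.400] diag=32.062


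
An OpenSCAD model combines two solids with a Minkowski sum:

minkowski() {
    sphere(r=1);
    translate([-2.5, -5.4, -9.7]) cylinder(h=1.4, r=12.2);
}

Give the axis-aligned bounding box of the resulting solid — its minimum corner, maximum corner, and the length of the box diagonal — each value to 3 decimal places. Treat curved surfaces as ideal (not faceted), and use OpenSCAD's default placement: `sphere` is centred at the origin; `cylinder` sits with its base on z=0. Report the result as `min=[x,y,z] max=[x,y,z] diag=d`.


min=[-15.700,-18.600,-10.700] max=[10.700,7.800,-7.300] diag=37.490

A = translate([-2.5, -5.4, -9.7]) cylinder(h=1.4, r=12.2) → bbox [-14.7,-17.6,-9.7] .. [9.7,6.8,-8.3]
B = sphere(r=1) → bbox [-1,-1,-1] .. [1,1,1]
lo = A.lo+B.lo = [-14.7-1, -17.6-1, -9.7-1] = [-15.700,-18.600,-10.700]
hi = A.hi+B.hi = [9.7+1, 6.8+1, -8.3+1] = [10.700,7.800,-7.300]
diag = √(26.4²+26.4²+3.4²) = √1405.48 = 37.490


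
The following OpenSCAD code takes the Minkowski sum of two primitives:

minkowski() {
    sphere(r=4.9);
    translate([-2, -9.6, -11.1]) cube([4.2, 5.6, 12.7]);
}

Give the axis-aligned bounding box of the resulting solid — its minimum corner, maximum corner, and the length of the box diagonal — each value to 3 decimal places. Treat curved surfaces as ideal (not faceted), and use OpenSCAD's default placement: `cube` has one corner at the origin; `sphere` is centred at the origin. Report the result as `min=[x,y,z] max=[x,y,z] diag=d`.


min=[-6.900,-14.500,-16.000] max=[7.100,0.900,6.500] diag=30.650

A = translate([-2, -9.6, -11.1]) cube([4.2, 5.6, 12.7]) → bbox [-2,-9.6,-11.1] .. [2.2,-4,1.6]
B = sphere(r=4.9) → bbox [-4.9,-4.9,-4.9] .. [4.9,4.9,4.9]
lo = A.lo+B.lo = [-2-4.9, -9.6-4.9, -11.1-4.9] = [-6.900,-14.500,-16.000]
hi = A.hi+B.hi = [2.2+4.9, -4+4.9, 1.6+4.9] = [7.100,0.900,6.500]
diag = √(14²+15.4²+22.5²) = √939.41 = 30.650


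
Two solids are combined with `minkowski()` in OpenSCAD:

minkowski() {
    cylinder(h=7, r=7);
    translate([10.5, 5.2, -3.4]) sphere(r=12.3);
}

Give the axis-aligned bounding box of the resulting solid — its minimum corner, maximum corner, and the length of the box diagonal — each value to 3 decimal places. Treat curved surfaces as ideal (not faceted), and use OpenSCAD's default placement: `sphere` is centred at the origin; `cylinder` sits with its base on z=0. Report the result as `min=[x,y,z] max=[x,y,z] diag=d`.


A = translate([10.5, 5.2, -3.4]) sphere(r=12.3) → bbox [-1.8,-7.1,-15.7] .. [22.8,17.5,8.9]
B = cylinder(h=7, r=7) → bbox [-7,-7,0] .. [7,7,7]
lo = A.lo+B.lo = [-1.8-7, -7.1-7, -15.7+0] = [-8.800,-14.100,-15.700]
hi = A.hi+B.hi = [22.8+7, 17.5+7, 8.9+7] = [29.800,24.500,15.900]
diag = √(38.6²+38.6²+31.6²) = √3978.48 = 63.075

min=[-8.800,-14.100,-15.700] max=[29.800,24.500,15.900] diag=63.075


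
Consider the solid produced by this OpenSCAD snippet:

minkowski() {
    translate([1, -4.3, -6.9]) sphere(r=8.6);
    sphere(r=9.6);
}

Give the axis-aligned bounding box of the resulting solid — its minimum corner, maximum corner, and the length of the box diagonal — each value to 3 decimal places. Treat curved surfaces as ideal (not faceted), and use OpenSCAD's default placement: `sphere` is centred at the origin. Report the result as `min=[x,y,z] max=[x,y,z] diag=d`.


A = translate([1, -4.3, -6.9]) sphere(r=8.6) → bbox [-7.6,-12.9,-15.5] .. [9.6,4.3,1.7]
B = sphere(r=9.6) → bbox [-9.6,-9.6,-9.6] .. [9.6,9.6,9.6]
lo = A.lo+B.lo = [-7.6-9.6, -12.9-9.6, -15.5-9.6] = [-17.200,-22.500,-25.100]
hi = A.hi+B.hi = [9.6+9.6, 4.3+9.6, 1.7+9.6] = [19.200,13.900,11.300]
diag = √(36.4²+36.4²+36.4²) = √3974.88 = 63.047

min=[-17.200,-22.500,-25.100] max=[19.200,13.900,11.300] diag=63.047


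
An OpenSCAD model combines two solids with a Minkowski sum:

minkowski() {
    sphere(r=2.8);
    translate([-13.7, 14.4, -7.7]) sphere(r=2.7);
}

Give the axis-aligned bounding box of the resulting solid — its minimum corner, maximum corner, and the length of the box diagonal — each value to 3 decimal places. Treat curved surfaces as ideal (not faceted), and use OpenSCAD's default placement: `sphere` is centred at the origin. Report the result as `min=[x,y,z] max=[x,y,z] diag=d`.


min=[-19.200,8.900,-13.200] max=[-8.200,19.900,-2.200] diag=19.053

A = translate([-13.7, 14.4, -7.7]) sphere(r=2.7) → bbox [-16.4,11.7,-10.4] .. [-11,17.1,-5]
B = sphere(r=2.8) → bbox [-2.8,-2.8,-2.8] .. [2.8,2.8,2.8]
lo = A.lo+B.lo = [-16.4-2.8, 11.7-2.8, -10.4-2.8] = [-19.200,8.900,-13.200]
hi = A.hi+B.hi = [-11+2.8, 17.1+2.8, -5+2.8] = [-8.200,19.900,-2.200]
diag = √(11²+11²+11²) = √363 = 19.053


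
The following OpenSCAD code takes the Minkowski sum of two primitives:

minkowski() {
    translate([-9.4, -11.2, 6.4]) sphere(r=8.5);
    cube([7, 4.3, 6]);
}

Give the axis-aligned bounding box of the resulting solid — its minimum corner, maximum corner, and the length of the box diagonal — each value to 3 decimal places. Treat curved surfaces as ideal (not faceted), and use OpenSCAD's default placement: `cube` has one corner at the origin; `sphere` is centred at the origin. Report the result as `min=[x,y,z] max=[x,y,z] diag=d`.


A = translate([-9.4, -11.2, 6.4]) sphere(r=8.5) → bbox [-17.9,-19.7,-2.1] .. [-0.9,-2.7,14.9]
B = cube([7, 4.3, 6]) → bbox [0,0,0] .. [7,4.3,6]
lo = A.lo+B.lo = [-17.9+0, -19.7+0, -2.1+0] = [-17.900,-19.700,-2.100]
hi = A.hi+B.hi = [-0.9+7, -2.7+4.3, 14.9+6] = [6.100,1.600,20.900]
diag = √(24²+21.3²+23²) = √1558.69 = 39.480

min=[-17.900,-19.700,-2.100] max=[6.100,1.600,20.900] diag=39.480


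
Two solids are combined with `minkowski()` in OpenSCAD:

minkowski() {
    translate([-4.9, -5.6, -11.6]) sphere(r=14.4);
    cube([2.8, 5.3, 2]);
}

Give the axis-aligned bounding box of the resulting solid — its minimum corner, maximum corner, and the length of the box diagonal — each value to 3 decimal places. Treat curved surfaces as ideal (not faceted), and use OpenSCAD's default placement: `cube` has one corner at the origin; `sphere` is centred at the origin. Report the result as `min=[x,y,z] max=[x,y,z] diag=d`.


min=[-19.300,-20.000,-26.000] max=[12.300,14.100,4.800] diag=55.767

A = translate([-4.9, -5.6, -11.6]) sphere(r=14.4) → bbox [-19.3,-20,-26] .. [9.5,8.8,2.8]
B = cube([2.8, 5.3, 2]) → bbox [0,0,0] .. [2.8,5.3,2]
lo = A.lo+B.lo = [-19.3+0, -20+0, -26+0] = [-19.300,-20.000,-26.000]
hi = A.hi+B.hi = [9.5+2.8, 8.8+5.3, 2.8+2] = [12.300,14.100,4.800]
diag = √(31.6²+34.1²+30.8²) = √3110.01 = 55.767


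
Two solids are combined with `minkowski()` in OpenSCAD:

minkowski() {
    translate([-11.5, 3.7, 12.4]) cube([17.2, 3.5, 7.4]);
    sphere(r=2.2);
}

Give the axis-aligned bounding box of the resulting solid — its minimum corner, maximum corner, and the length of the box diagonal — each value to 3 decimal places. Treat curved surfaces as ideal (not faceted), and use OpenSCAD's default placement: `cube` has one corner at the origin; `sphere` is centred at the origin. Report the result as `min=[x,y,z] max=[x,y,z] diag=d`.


min=[-13.700,1.500,10.200] max=[7.900,9.400,22.000] diag=25.850

A = translate([-11.5, 3.7, 12.4]) cube([17.2, 3.5, 7.4]) → bbox [-11.5,3.7,12.4] .. [5.7,7.2,19.8]
B = sphere(r=2.2) → bbox [-2.2,-2.2,-2.2] .. [2.2,2.2,2.2]
lo = A.lo+B.lo = [-11.5-2.2, 3.7-2.2, 12.4-2.2] = [-13.700,1.500,10.200]
hi = A.hi+B.hi = [5.7+2.2, 7.2+2.2, 19.8+2.2] = [7.900,9.400,22.000]
diag = √(21.6²+7.9²+11.8²) = √668.21 = 25.850


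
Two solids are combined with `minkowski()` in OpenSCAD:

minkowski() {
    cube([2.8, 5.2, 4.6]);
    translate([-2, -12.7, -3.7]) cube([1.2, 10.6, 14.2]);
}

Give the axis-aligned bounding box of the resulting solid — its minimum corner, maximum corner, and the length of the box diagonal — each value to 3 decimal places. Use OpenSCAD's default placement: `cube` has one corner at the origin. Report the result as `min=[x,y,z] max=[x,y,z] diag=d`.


min=[-2.000,-12.700,-3.700] max=[2.000,3.100,15.100] diag=24.881

A = translate([-2, -12.7, -3.7]) cube([1.2, 10.6, 14.2]) → bbox [-2,-12.7,-3.7] .. [-0.8,-2.1,10.5]
B = cube([2.8, 5.2, 4.6]) → bbox [0,0,0] .. [2.8,5.2,4.6]
lo = A.lo+B.lo = [-2+0, -12.7+0, -3.7+0] = [-2.000,-12.700,-3.700]
hi = A.hi+B.hi = [-0.8+2.8, -2.1+5.2, 10.5+4.6] = [2.000,3.100,15.100]
diag = √(4²+15.8²+18.8²) = √619.08 = 24.881


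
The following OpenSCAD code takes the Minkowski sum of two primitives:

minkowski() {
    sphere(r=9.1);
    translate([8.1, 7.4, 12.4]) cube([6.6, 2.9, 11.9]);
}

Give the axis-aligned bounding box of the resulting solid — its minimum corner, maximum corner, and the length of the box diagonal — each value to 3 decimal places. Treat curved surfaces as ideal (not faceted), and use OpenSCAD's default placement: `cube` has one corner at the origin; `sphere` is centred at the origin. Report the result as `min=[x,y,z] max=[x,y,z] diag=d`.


min=[-1.000,-1.700,3.300] max=[23.800,19.400,33.400] diag=44.343

A = translate([8.1, 7.4, 12.4]) cube([6.6, 2.9, 11.9]) → bbox [8.1,7.4,12.4] .. [14.7,10.3,24.3]
B = sphere(r=9.1) → bbox [-9.1,-9.1,-9.1] .. [9.1,9.1,9.1]
lo = A.lo+B.lo = [8.1-9.1, 7.4-9.1, 12.4-9.1] = [-1.000,-1.700,3.300]
hi = A.hi+B.hi = [14.7+9.1, 10.3+9.1, 24.3+9.1] = [23.800,19.400,33.400]
diag = √(24.8²+21.1²+30.1²) = √1966.26 = 44.343


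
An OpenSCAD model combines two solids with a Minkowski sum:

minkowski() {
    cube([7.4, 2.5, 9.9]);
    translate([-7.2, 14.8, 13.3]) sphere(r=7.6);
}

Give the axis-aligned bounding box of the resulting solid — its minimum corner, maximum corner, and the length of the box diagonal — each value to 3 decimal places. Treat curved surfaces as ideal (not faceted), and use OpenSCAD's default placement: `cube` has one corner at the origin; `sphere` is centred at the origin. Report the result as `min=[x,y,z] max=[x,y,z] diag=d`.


min=[-14.800,7.200,5.700] max=[7.800,24.900,30.800] diag=38.132

A = translate([-7.2, 14.8, 13.3]) sphere(r=7.6) → bbox [-14.8,7.2,5.7] .. [0.4,22.4,20.9]
B = cube([7.4, 2.5, 9.9]) → bbox [0,0,0] .. [7.4,2.5,9.9]
lo = A.lo+B.lo = [-14.8+0, 7.2+0, 5.7+0] = [-14.800,7.200,5.700]
hi = A.hi+B.hi = [0.4+7.4, 22.4+2.5, 20.9+9.9] = [7.800,24.900,30.800]
diag = √(22.6²+17.7²+25.1²) = √1454.06 = 38.132


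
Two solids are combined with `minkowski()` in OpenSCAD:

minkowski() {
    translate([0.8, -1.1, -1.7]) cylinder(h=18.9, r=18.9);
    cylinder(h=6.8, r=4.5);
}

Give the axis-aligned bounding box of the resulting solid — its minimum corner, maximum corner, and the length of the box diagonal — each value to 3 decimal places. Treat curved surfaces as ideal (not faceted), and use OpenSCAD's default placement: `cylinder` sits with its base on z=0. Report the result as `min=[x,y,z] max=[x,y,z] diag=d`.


A = translate([0.8, -1.1, -1.7]) cylinder(h=18.9, r=18.9) → bbox [-18.1,-20,-1.7] .. [19.7,17.8,17.2]
B = cylinder(h=6.8, r=4.5) → bbox [-4.5,-4.5,0] .. [4.5,4.5,6.8]
lo = A.lo+B.lo = [-18.1-4.5, -20-4.5, -1.7+0] = [-22.600,-24.500,-1.700]
hi = A.hi+B.hi = [19.7+4.5, 17.8+4.5, 17.2+6.8] = [24.200,22.300,24.000]
diag = √(46.8²+46.8²+25.7²) = √5040.97 = 71.000

min=[-22.600,-24.500,-1.700] max=[24.200,22.300,24.000] diag=71.000


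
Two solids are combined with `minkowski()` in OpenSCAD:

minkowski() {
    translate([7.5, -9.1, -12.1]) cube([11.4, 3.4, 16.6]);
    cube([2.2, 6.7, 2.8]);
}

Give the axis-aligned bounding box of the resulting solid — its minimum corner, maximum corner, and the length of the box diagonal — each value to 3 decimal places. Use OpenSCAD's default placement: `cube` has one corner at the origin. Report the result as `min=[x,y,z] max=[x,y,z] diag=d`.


min=[7.500,-9.100,-12.100] max=[21.100,1.000,7.300] diag=25.755

A = translate([7.5, -9.1, -12.1]) cube([11.4, 3.4, 16.6]) → bbox [7.5,-9.1,-12.1] .. [18.9,-5.7,4.5]
B = cube([2.2, 6.7, 2.8]) → bbox [0,0,0] .. [2.2,6.7,2.8]
lo = A.lo+B.lo = [7.5+0, -9.1+0, -12.1+0] = [7.500,-9.100,-12.100]
hi = A.hi+B.hi = [18.9+2.2, -5.7+6.7, 4.5+2.8] = [21.100,1.000,7.300]
diag = √(13.6²+10.1²+19.4²) = √663.33 = 25.755


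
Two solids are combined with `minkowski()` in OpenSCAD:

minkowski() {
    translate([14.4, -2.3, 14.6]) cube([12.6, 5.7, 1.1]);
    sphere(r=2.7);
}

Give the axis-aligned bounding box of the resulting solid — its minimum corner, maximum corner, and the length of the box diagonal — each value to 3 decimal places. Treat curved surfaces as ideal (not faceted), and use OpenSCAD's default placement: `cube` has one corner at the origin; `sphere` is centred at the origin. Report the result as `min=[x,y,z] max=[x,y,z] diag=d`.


min=[11.700,-5.000,11.900] max=[29.700,6.100,18.400] diag=22.124

A = translate([14.4, -2.3, 14.6]) cube([12.6, 5.7, 1.1]) → bbox [14.4,-2.3,14.6] .. [27,3.4,15.7]
B = sphere(r=2.7) → bbox [-2.7,-2.7,-2.7] .. [2.7,2.7,2.7]
lo = A.lo+B.lo = [14.4-2.7, -2.3-2.7, 14.6-2.7] = [11.700,-5.000,11.900]
hi = A.hi+B.hi = [27+2.7, 3.4+2.7, 15.7+2.7] = [29.700,6.100,18.400]
diag = √(18²+11.1²+6.5²) = √489.46 = 22.124


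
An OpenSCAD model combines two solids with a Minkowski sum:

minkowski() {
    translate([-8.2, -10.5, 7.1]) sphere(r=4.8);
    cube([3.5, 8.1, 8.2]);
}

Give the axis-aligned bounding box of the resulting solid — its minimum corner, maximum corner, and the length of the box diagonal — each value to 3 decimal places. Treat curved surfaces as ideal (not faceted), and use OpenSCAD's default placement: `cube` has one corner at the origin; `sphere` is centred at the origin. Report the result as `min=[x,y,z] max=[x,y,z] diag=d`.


min=[-13.000,-15.300,2.300] max=[0.100,2.400,20.100] diag=28.315

A = translate([-8.2, -10.5, 7.1]) sphere(r=4.8) → bbox [-13,-15.3,2.3] .. [-3.4,-5.7,11.9]
B = cube([3.5, 8.1, 8.2]) → bbox [0,0,0] .. [3.5,8.1,8.2]
lo = A.lo+B.lo = [-13+0, -15.3+0, 2.3+0] = [-13.000,-15.300,2.300]
hi = A.hi+B.hi = [-3.4+3.5, -5.7+8.1, 11.9+8.2] = [0.100,2.400,20.100]
diag = √(13.1²+17.7²+17.8²) = √801.74 = 28.315


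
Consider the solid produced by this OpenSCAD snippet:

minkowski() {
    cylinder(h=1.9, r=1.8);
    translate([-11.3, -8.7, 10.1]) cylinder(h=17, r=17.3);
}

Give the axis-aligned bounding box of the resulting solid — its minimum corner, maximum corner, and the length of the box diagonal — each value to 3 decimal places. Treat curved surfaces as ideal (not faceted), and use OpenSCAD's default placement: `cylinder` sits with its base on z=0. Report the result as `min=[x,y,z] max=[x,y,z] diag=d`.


min=[-30.400,-27.800,10.100] max=[7.800,10.400,29.000] diag=57.234

A = translate([-11.3, -8.7, 10.1]) cylinder(h=17, r=17.3) → bbox [-28.6,-26,10.1] .. [6,8.6,27.1]
B = cylinder(h=1.9, r=1.8) → bbox [-1.8,-1.8,0] .. [1.8,1.8,1.9]
lo = A.lo+B.lo = [-28.6-1.8, -26-1.8, 10.1+0] = [-30.400,-27.800,10.100]
hi = A.hi+B.hi = [6+1.8, 8.6+1.8, 27.1+1.9] = [7.800,10.400,29.000]
diag = √(38.2²+38.2²+18.9²) = √3275.69 = 57.234


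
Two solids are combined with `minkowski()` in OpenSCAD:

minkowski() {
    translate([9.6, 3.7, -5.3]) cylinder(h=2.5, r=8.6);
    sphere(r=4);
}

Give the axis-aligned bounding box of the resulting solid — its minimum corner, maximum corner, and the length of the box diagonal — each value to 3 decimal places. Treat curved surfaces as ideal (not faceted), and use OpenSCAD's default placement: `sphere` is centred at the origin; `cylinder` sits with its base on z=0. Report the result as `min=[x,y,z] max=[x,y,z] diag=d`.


min=[-3.000,-8.900,-9.300] max=[22.200,16.300,1.200] diag=37.153

A = translate([9.6, 3.7, -5.3]) cylinder(h=2.5, r=8.6) → bbox [1,-4.9,-5.3] .. [18.2,12.3,-2.8]
B = sphere(r=4) → bbox [-4,-4,-4] .. [4,4,4]
lo = A.lo+B.lo = [1-4, -4.9-4, -5.3-4] = [-3.000,-8.900,-9.300]
hi = A.hi+B.hi = [18.2+4, 12.3+4, -2.8+4] = [22.200,16.300,1.200]
diag = √(25.2²+25.2²+10.5²) = √1380.33 = 37.153


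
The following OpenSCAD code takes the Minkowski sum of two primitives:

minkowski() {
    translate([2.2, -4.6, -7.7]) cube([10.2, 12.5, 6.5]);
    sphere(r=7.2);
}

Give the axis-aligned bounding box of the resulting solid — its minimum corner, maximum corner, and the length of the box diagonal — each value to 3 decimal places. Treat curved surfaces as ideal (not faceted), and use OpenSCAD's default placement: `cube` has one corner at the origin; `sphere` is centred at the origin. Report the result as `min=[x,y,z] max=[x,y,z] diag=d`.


A = translate([2.2, -4.6, -7.7]) cube([10.2, 12.5, 6.5]) → bbox [2.2,-4.6,-7.7] .. [12.4,7.9,-1.2]
B = sphere(r=7.2) → bbox [-7.2,-7.2,-7.2] .. [7.2,7.2,7.2]
lo = A.lo+B.lo = [2.2-7.2, -4.6-7.2, -7.7-7.2] = [-5.000,-11.800,-14.900]
hi = A.hi+B.hi = [12.4+7.2, 7.9+7.2, -1.2+7.2] = [19.600,15.100,6.000]
diag = √(24.6²+26.9²+20.9²) = √1765.58 = 42.019

min=[-5.000,-11.800,-14.900] max=[19.600,15.100,6.000] diag=42.019


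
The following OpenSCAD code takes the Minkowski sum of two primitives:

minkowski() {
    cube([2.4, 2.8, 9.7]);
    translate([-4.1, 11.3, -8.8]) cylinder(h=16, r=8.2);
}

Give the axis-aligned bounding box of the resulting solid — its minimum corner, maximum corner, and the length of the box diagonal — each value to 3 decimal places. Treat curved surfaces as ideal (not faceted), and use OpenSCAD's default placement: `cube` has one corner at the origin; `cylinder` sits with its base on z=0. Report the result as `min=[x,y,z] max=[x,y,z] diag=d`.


min=[-12.300,3.100,-8.800] max=[6.500,22.300,16.900] diag=37.183

A = translate([-4.1, 11.3, -8.8]) cylinder(h=16, r=8.2) → bbox [-12.3,3.1,-8.8] .. [4.1,19.5,7.2]
B = cube([2.4, 2.8, 9.7]) → bbox [0,0,0] .. [2.4,2.8,9.7]
lo = A.lo+B.lo = [-12.3+0, 3.1+0, -8.8+0] = [-12.300,3.100,-8.800]
hi = A.hi+B.hi = [4.1+2.4, 19.5+2.8, 7.2+9.7] = [6.500,22.300,16.900]
diag = √(18.8²+19.2²+25.7²) = √1382.57 = 37.183


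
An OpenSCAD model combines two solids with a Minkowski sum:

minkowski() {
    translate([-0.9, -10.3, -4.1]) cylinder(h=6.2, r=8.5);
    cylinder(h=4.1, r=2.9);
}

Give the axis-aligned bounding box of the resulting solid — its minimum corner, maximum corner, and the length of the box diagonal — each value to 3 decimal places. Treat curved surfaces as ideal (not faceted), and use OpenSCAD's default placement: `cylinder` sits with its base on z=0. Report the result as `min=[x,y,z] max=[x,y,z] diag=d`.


A = translate([-0.9, -10.3, -4.1]) cylinder(h=6.2, r=8.5) → bbox [-9.4,-18.8,-4.1] .. [7.6,-1.8,2.1]
B = cylinder(h=4.1, r=2.9) → bbox [-2.9,-2.9,0] .. [2.9,2.9,4.1]
lo = A.lo+B.lo = [-9.4-2.9, -18.8-2.9, -4.1+0] = [-12.300,-21.700,-4.100]
hi = A.hi+B.hi = [7.6+2.9, -1.8+2.9, 2.1+4.1] = [10.500,1.100,6.200]
diag = √(22.8²+22.8²+10.3²) = √1145.77 = 33.849

min=[-12.300,-21.700,-4.100] max=[10.500,1.100,6.200] diag=33.849


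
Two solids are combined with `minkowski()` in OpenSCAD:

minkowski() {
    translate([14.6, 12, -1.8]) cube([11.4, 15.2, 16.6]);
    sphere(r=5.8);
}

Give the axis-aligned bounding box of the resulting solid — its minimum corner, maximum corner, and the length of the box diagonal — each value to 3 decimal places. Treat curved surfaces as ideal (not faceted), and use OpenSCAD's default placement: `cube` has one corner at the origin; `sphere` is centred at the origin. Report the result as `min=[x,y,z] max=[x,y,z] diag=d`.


min=[8.800,6.200,-7.600] max=[31.800,33.000,20.600] diag=45.194

A = translate([14.6, 12, -1.8]) cube([11.4, 15.2, 16.6]) → bbox [14.6,12,-1.8] .. [26,27.2,14.8]
B = sphere(r=5.8) → bbox [-5.8,-5.8,-5.8] .. [5.8,5.8,5.8]
lo = A.lo+B.lo = [14.6-5.8, 12-5.8, -1.8-5.8] = [8.800,6.200,-7.600]
hi = A.hi+B.hi = [26+5.8, 27.2+5.8, 14.8+5.8] = [31.800,33.000,20.600]
diag = √(23²+26.8²+28.2²) = √2042.48 = 45.194


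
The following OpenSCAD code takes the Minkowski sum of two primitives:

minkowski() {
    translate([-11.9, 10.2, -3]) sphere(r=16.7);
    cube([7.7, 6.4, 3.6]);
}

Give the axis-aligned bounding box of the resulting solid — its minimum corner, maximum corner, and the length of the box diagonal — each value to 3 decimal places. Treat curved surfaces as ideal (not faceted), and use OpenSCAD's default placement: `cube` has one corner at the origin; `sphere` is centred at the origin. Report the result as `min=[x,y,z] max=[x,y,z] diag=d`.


A = translate([-11.9, 10.2, -3]) sphere(r=16.7) → bbox [-28.6,-6.5,-19.7] .. [4.8,26.9,13.7]
B = cube([7.7, 6.4, 3.6]) → bbox [0,0,0] .. [7.7,6.4,3.6]
lo = A.lo+B.lo = [-28.6+0, -6.5+0, -19.7+0] = [-28.600,-6.500,-19.700]
hi = A.hi+B.hi = [4.8+7.7, 26.9+6.4, 13.7+3.6] = [12.500,33.300,17.300]
diag = √(41.1²+39.8²+37²) = √4642.25 = 68.134

min=[-28.600,-6.500,-19.700] max=[12.500,33.300,17.300] diag=68.134


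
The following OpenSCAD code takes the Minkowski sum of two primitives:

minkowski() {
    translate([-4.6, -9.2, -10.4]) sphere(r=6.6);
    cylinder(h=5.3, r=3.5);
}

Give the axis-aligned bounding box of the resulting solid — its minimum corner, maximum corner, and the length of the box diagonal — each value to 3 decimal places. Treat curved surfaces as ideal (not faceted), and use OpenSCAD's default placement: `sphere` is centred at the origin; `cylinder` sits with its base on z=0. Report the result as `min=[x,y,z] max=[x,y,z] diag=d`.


min=[-14.700,-19.300,-17.000] max=[5.500,0.900,1.500] diag=34.034

A = translate([-4.6, -9.2, -10.4]) sphere(r=6.6) → bbox [-11.2,-15.8,-17] .. [2,-2.6,-3.8]
B = cylinder(h=5.3, r=3.5) → bbox [-3.5,-3.5,0] .. [3.5,3.5,5.3]
lo = A.lo+B.lo = [-11.2-3.5, -15.8-3.5, -17+0] = [-14.700,-19.300,-17.000]
hi = A.hi+B.hi = [2+3.5, -2.6+3.5, -3.8+5.3] = [5.500,0.900,1.500]
diag = √(20.2²+20.2²+18.5²) = √1158.33 = 34.034


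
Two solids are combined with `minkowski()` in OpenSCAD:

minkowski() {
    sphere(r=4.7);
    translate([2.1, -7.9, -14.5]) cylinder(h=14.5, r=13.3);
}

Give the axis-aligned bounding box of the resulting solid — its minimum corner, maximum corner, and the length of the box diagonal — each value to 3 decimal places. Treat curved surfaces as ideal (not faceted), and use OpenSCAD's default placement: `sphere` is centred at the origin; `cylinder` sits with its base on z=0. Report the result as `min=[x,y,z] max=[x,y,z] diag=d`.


min=[-15.900,-25.900,-19.200] max=[20.100,10.100,4.700] diag=56.242

A = translate([2.1, -7.9, -14.5]) cylinder(h=14.5, r=13.3) → bbox [-11.2,-21.2,-14.5] .. [15.4,5.4,0]
B = sphere(r=4.7) → bbox [-4.7,-4.7,-4.7] .. [4.7,4.7,4.7]
lo = A.lo+B.lo = [-11.2-4.7, -21.2-4.7, -14.5-4.7] = [-15.900,-25.900,-19.200]
hi = A.hi+B.hi = [15.4+4.7, 5.4+4.7, 0+4.7] = [20.100,10.100,4.700]
diag = √(36²+36²+23.9²) = √3163.21 = 56.242


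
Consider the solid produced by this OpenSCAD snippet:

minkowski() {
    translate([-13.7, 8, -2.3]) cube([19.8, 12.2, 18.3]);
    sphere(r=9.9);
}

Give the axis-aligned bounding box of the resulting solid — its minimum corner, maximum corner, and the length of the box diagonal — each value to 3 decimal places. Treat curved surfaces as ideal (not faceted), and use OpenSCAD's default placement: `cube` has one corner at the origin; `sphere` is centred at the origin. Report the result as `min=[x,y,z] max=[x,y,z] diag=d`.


A = translate([-13.7, 8, -2.3]) cube([19.8, 12.2, 18.3]) → bbox [-13.7,8,-2.3] .. [6.1,20.2,16]
B = sphere(r=9.9) → bbox [-9.9,-9.9,-9.9] .. [9.9,9.9,9.9]
lo = A.lo+B.lo = [-13.7-9.9, 8-9.9, -2.3-9.9] = [-23.600,-1.900,-12.200]
hi = A.hi+B.hi = [6.1+9.9, 20.2+9.9, 16+9.9] = [16.000,30.100,25.900]
diag = √(39.6²+32²+38.1²) = √4043.77 = 63.591

min=[-23.600,-1.900,-12.200] max=[16.000,30.100,25.900] diag=63.591


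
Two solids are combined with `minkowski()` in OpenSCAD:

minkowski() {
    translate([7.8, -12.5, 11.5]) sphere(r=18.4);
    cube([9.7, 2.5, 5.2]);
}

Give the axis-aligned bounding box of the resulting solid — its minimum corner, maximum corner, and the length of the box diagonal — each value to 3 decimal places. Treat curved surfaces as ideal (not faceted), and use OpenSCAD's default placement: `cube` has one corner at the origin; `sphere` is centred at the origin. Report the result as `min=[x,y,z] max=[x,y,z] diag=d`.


min=[-10.600,-30.900,-6.900] max=[35.900,8.400,35.100] diag=73.964

A = translate([7.8, -12.5, 11.5]) sphere(r=18.4) → bbox [-10.6,-30.9,-6.9] .. [26.2,5.9,29.9]
B = cube([9.7, 2.5, 5.2]) → bbox [0,0,0] .. [9.7,2.5,5.2]
lo = A.lo+B.lo = [-10.6+0, -30.9+0, -6.9+0] = [-10.600,-30.900,-6.900]
hi = A.hi+B.hi = [26.2+9.7, 5.9+2.5, 29.9+5.2] = [35.900,8.400,35.100]
diag = √(46.5²+39.3²+42²) = √5470.74 = 73.964


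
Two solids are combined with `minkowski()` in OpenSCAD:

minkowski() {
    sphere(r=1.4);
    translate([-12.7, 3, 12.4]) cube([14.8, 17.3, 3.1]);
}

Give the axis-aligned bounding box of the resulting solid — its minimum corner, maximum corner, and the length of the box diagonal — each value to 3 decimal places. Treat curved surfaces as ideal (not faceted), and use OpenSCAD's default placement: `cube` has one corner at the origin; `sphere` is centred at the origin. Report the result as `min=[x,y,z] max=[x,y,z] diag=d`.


A = translate([-12.7, 3, 12.4]) cube([14.8, 17.3, 3.1]) → bbox [-12.7,3,12.4] .. [2.1,20.3,15.5]
B = sphere(r=1.4) → bbox [-1.4,-1.4,-1.4] .. [1.4,1.4,1.4]
lo = A.lo+B.lo = [-12.7-1.4, 3-1.4, 12.4-1.4] = [-14.100,1.600,11.000]
hi = A.hi+B.hi = [2.1+1.4, 20.3+1.4, 15.5+1.4] = [3.500,21.700,16.900]
diag = √(17.6²+20.1²+5.9²) = √748.58 = 27.360

min=[-14.100,1.600,11.000] max=[3.500,21.700,16.900] diag=27.360


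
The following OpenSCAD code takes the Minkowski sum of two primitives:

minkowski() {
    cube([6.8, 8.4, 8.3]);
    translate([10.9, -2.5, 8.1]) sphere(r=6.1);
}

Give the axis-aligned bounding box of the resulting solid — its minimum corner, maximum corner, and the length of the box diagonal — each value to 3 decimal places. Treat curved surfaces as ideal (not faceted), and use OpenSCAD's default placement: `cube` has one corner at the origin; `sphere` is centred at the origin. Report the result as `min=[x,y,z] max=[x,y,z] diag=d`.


A = translate([10.9, -2.5, 8.1]) sphere(r=6.1) → bbox [4.8,-8.6,2] .. [17,3.6,14.2]
B = cube([6.8, 8.4, 8.3]) → bbox [0,0,0] .. [6.8,8.4,8.3]
lo = A.lo+B.lo = [4.8+0, -8.6+0, 2+0] = [4.800,-8.600,2.000]
hi = A.hi+B.hi = [17+6.8, 3.6+8.4, 14.2+8.3] = [23.800,12.000,22.500]
diag = √(19²+20.6²+20.5²) = √1205.61 = 34.722

min=[4.800,-8.600,2.000] max=[23.800,12.000,22.500] diag=34.722


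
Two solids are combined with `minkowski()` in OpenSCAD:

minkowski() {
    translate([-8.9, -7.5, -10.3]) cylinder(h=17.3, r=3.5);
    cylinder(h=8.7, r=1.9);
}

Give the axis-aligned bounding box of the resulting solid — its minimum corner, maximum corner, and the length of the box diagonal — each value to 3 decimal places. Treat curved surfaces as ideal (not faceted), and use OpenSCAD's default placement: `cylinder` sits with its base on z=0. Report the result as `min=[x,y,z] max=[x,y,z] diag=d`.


min=[-14.300,-12.900,-10.300] max=[-3.500,-2.100,15.700] diag=30.154

A = translate([-8.9, -7.5, -10.3]) cylinder(h=17.3, r=3.5) → bbox [-12.4,-11,-10.3] .. [-5.4,-4,7]
B = cylinder(h=8.7, r=1.9) → bbox [-1.9,-1.9,0] .. [1.9,1.9,8.7]
lo = A.lo+B.lo = [-12.4-1.9, -11-1.9, -10.3+0] = [-14.300,-12.900,-10.300]
hi = A.hi+B.hi = [-5.4+1.9, -4+1.9, 7+8.7] = [-3.500,-2.100,15.700]
diag = √(10.8²+10.8²+26²) = √909.28 = 30.154


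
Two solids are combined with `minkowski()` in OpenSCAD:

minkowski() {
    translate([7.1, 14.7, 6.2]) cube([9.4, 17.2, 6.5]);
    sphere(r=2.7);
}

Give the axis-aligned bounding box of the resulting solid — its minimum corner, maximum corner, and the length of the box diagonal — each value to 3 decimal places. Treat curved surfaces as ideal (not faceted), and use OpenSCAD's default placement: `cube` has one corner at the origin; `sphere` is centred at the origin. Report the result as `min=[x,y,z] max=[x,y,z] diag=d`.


A = translate([7.1, 14.7, 6.2]) cube([9.4, 17.2, 6.5]) → bbox [7.1,14.7,6.2] .. [16.5,31.9,12.7]
B = sphere(r=2.7) → bbox [-2.7,-2.7,-2.7] .. [2.7,2.7,2.7]
lo = A.lo+B.lo = [7.1-2.7, 14.7-2.7, 6.2-2.7] = [4.400,12.000,3.500]
hi = A.hi+B.hi = [16.5+2.7, 31.9+2.7, 12.7+2.7] = [19.200,34.600,15.400]
diag = √(14.8²+22.6²+11.9²) = √871.41 = 29.520

min=[4.400,12.000,3.500] max=[19.200,34.600,15.400] diag=29.520


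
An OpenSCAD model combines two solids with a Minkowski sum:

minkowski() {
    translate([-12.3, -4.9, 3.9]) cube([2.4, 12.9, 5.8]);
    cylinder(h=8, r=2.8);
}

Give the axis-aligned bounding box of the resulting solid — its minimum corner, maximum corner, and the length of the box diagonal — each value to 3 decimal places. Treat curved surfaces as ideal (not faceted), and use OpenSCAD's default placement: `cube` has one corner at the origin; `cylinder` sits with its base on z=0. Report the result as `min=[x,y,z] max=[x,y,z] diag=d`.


A = translate([-12.3, -4.9, 3.9]) cube([2.4, 12.9, 5.8]) → bbox [-12.3,-4.9,3.9] .. [-9.9,8,9.7]
B = cylinder(h=8, r=2.8) → bbox [-2.8,-2.8,0] .. [2.8,2.8,8]
lo = A.lo+B.lo = [-12.3-2.8, -4.9-2.8, 3.9+0] = [-15.100,-7.700,3.900]
hi = A.hi+B.hi = [-9.9+2.8, 8+2.8, 9.7+8] = [-7.100,10.800,17.700]
diag = √(8²+18.5²+13.8²) = √596.69 = 24.427

min=[-15.100,-7.700,3.900] max=[-7.100,10.800,17.700] diag=24.427


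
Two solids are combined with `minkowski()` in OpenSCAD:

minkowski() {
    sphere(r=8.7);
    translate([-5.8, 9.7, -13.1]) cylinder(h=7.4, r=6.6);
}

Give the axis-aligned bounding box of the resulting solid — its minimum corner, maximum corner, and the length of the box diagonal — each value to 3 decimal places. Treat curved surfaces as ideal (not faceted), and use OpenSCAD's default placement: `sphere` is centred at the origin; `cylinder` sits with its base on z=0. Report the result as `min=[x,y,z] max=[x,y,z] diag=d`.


A = translate([-5.8, 9.7, -13.1]) cylinder(h=7.4, r=6.6) → bbox [-12.4,3.1,-13.1] .. [0.8,16.3,-5.7]
B = sphere(r=8.7) → bbox [-8.7,-8.7,-8.7] .. [8.7,8.7,8.7]
lo = A.lo+B.lo = [-12.4-8.7, 3.1-8.7, -13.1-8.7] = [-21.100,-5.600,-21.800]
hi = A.hi+B.hi = [0.8+8.7, 16.3+8.7, -5.7+8.7] = [9.500,25.000,3.000]
diag = √(30.6²+30.6²+24.8²) = √2487.76 = 49.877

min=[-21.100,-5.600,-21.800] max=[9.500,25.000,3.000] diag=49.877


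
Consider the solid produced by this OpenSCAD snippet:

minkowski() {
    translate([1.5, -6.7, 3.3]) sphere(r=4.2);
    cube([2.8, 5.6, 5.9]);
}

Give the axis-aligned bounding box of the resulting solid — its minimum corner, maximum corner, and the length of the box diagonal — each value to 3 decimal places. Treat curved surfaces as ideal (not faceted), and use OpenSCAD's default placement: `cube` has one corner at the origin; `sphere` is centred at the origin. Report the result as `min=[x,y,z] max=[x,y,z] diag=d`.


A = translate([1.5, -6.7, 3.3]) sphere(r=4.2) → bbox [-2.7,-10.9,-0.9] .. [5.7,-2.5,7.5]
B = cube([2.8, 5.6, 5.9]) → bbox [0,0,0] .. [2.8,5.6,5.9]
lo = A.lo+B.lo = [-2.7+0, -10.9+0, -0.9+0] = [-2.700,-10.900,-0.900]
hi = A.hi+B.hi = [5.7+2.8, -2.5+5.6, 7.5+5.9] = [8.500,3.100,13.400]
diag = √(11.2²+14²+14.3²) = √525.93 = 22.933

min=[-2.700,-10.900,-0.900] max=[8.500,3.100,13.400] diag=22.933


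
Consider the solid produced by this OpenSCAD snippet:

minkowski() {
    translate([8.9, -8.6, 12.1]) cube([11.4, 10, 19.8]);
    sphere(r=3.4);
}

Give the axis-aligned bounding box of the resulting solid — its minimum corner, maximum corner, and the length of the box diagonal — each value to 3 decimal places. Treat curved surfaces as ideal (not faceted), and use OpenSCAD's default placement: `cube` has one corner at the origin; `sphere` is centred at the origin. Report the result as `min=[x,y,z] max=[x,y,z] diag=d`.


min=[5.500,-12.000,8.700] max=[23.700,4.800,35.300] diag=36.346

A = translate([8.9, -8.6, 12.1]) cube([11.4, 10, 19.8]) → bbox [8.9,-8.6,12.1] .. [20.3,1.4,31.9]
B = sphere(r=3.4) → bbox [-3.4,-3.4,-3.4] .. [3.4,3.4,3.4]
lo = A.lo+B.lo = [8.9-3.4, -8.6-3.4, 12.1-3.4] = [5.500,-12.000,8.700]
hi = A.hi+B.hi = [20.3+3.4, 1.4+3.4, 31.9+3.4] = [23.700,4.800,35.300]
diag = √(18.2²+16.8²+26.6²) = √1321.04 = 36.346


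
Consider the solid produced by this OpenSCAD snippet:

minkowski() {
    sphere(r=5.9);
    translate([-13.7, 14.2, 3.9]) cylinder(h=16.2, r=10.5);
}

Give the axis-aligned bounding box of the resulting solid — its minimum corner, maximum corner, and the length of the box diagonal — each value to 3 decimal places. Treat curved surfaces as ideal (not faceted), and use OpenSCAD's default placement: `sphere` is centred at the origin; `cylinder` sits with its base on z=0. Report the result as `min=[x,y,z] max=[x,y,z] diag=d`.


A = translate([-13.7, 14.2, 3.9]) cylinder(h=16.2, r=10.5) → bbox [-24.2,3.7,3.9] .. [-3.2,24.7,20.1]
B = sphere(r=5.9) → bbox [-5.9,-5.9,-5.9] .. [5.9,5.9,5.9]
lo = A.lo+B.lo = [-24.2-5.9, 3.7-5.9, 3.9-5.9] = [-30.100,-2.200,-2.000]
hi = A.hi+B.hi = [-3.2+5.9, 24.7+5.9, 20.1+5.9] = [2.700,30.600,26.000]
diag = √(32.8²+32.8²+28²) = √2935.68 = 54.182

min=[-30.100,-2.200,-2.000] max=[2.700,30.600,26.000] diag=54.182


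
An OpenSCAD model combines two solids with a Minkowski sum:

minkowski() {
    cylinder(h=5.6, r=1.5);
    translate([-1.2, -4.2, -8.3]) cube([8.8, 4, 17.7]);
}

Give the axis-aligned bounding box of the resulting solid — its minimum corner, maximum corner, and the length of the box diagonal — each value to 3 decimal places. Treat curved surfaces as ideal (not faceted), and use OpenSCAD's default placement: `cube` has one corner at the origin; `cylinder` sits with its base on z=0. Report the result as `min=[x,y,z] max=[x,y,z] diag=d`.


min=[-2.700,-5.700,-8.300] max=[9.100,1.300,15.000] diag=27.039

A = translate([-1.2, -4.2, -8.3]) cube([8.8, 4, 17.7]) → bbox [-1.2,-4.2,-8.3] .. [7.6,-0.2,9.4]
B = cylinder(h=5.6, r=1.5) → bbox [-1.5,-1.5,0] .. [1.5,1.5,5.6]
lo = A.lo+B.lo = [-1.2-1.5, -4.2-1.5, -8.3+0] = [-2.700,-5.700,-8.300]
hi = A.hi+B.hi = [7.6+1.5, -0.2+1.5, 9.4+5.6] = [9.100,1.300,15.000]
diag = √(11.8²+7²+23.3²) = √731.13 = 27.039


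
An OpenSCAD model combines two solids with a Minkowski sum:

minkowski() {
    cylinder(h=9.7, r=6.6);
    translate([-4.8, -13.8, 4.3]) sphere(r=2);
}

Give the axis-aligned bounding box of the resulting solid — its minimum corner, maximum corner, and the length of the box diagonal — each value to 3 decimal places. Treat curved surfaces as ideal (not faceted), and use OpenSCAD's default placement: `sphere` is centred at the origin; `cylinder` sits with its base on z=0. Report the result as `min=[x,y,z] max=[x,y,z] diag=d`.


min=[-13.400,-22.400,2.300] max=[3.800,-5.200,16.000] diag=27.917

A = translate([-4.8, -13.8, 4.3]) sphere(r=2) → bbox [-6.8,-15.8,2.3] .. [-2.8,-11.8,6.3]
B = cylinder(h=9.7, r=6.6) → bbox [-6.6,-6.6,0] .. [6.6,6.6,9.7]
lo = A.lo+B.lo = [-6.8-6.6, -15.8-6.6, 2.3+0] = [-13.400,-22.400,2.300]
hi = A.hi+B.hi = [-2.8+6.6, -11.8+6.6, 6.3+9.7] = [3.800,-5.200,16.000]
diag = √(17.2²+17.2²+13.7²) = √779.37 = 27.917


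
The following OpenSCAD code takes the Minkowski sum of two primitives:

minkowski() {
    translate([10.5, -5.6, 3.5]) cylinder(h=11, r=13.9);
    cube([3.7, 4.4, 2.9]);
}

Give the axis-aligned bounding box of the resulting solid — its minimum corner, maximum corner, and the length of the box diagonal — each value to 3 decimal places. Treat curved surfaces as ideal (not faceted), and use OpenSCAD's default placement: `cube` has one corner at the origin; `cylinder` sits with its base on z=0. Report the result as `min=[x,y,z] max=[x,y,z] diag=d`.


A = translate([10.5, -5.6, 3.5]) cylinder(h=11, r=13.9) → bbox [-3.4,-19.5,3.5] .. [24.4,8.3,14.5]
B = cube([3.7, 4.4, 2.9]) → bbox [0,0,0] .. [3.7,4.4,2.9]
lo = A.lo+B.lo = [-3.4+0, -19.5+0, 3.5+0] = [-3.400,-19.500,3.500]
hi = A.hi+B.hi = [24.4+3.7, 8.3+4.4, 14.5+2.9] = [28.100,12.700,17.400]
diag = √(31.5²+32.2²+13.9²) = √2222.3 = 47.141

min=[-3.400,-19.500,3.500] max=[28.100,12.700,17.400] diag=47.141
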